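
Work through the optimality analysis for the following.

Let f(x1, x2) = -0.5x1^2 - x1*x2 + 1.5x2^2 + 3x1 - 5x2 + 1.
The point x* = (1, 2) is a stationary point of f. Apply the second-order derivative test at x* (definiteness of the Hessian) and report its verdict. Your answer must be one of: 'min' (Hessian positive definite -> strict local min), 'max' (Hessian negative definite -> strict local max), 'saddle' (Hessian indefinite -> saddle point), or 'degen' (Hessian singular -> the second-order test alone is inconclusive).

Compute the Hessian H = grad^2 f:
  H = [[-1, -1], [-1, 3]]
Verify stationarity: grad f(x*) = H x* + g = (0, 0).
Eigenvalues of H: -1.2361, 3.2361.
Eigenvalues have mixed signs, so H is indefinite -> x* is a saddle point.

saddle


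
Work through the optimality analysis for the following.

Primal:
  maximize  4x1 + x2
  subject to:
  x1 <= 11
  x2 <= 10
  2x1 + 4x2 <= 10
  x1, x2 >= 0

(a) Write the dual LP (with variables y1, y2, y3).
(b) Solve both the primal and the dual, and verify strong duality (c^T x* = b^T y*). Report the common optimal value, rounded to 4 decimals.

The standard primal-dual pair for 'max c^T x s.t. A x <= b, x >= 0' is:
  Dual:  min b^T y  s.t.  A^T y >= c,  y >= 0.

So the dual LP is:
  minimize  11y1 + 10y2 + 10y3
  subject to:
    y1 + 2y3 >= 4
    y2 + 4y3 >= 1
    y1, y2, y3 >= 0

Solving the primal: x* = (5, 0).
  primal value c^T x* = 20.
Solving the dual: y* = (0, 0, 2).
  dual value b^T y* = 20.
Strong duality: c^T x* = b^T y*. Confirmed.

20


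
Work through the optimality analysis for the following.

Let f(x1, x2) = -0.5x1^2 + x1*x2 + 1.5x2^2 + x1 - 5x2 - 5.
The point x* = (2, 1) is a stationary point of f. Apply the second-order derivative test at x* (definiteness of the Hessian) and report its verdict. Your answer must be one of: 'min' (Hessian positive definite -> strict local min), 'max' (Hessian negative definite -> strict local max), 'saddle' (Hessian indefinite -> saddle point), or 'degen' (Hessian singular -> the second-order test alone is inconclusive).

Compute the Hessian H = grad^2 f:
  H = [[-1, 1], [1, 3]]
Verify stationarity: grad f(x*) = H x* + g = (0, 0).
Eigenvalues of H: -1.2361, 3.2361.
Eigenvalues have mixed signs, so H is indefinite -> x* is a saddle point.

saddle


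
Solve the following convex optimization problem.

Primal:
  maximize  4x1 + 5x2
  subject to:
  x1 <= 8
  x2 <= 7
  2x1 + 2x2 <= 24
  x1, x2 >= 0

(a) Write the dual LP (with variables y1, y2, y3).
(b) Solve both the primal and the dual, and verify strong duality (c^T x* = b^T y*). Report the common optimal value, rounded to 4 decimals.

The standard primal-dual pair for 'max c^T x s.t. A x <= b, x >= 0' is:
  Dual:  min b^T y  s.t.  A^T y >= c,  y >= 0.

So the dual LP is:
  minimize  8y1 + 7y2 + 24y3
  subject to:
    y1 + 2y3 >= 4
    y2 + 2y3 >= 5
    y1, y2, y3 >= 0

Solving the primal: x* = (5, 7).
  primal value c^T x* = 55.
Solving the dual: y* = (0, 1, 2).
  dual value b^T y* = 55.
Strong duality: c^T x* = b^T y*. Confirmed.

55


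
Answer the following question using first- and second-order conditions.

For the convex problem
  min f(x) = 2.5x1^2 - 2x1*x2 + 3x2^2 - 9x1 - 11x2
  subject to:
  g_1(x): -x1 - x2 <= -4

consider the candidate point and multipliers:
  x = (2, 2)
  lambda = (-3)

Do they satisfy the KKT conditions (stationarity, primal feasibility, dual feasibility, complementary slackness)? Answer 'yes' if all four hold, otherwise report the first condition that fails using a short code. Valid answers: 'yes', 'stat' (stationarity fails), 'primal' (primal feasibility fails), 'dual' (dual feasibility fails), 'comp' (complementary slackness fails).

Gradient of f: grad f(x) = Q x + c = (-3, -3)
Constraint values g_i(x) = a_i^T x - b_i:
  g_1((2, 2)) = 0
Stationarity residual: grad f(x) + sum_i lambda_i a_i = (0, 0)
  -> stationarity OK
Primal feasibility (all g_i <= 0): OK
Dual feasibility (all lambda_i >= 0): FAILS
Complementary slackness (lambda_i * g_i(x) = 0 for all i): OK

Verdict: the first failing condition is dual_feasibility -> dual.

dual


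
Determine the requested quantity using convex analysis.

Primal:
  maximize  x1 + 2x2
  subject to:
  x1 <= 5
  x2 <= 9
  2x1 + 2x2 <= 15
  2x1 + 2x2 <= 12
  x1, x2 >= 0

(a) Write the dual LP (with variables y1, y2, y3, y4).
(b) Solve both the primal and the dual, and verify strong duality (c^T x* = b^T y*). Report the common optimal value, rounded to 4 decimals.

The standard primal-dual pair for 'max c^T x s.t. A x <= b, x >= 0' is:
  Dual:  min b^T y  s.t.  A^T y >= c,  y >= 0.

So the dual LP is:
  minimize  5y1 + 9y2 + 15y3 + 12y4
  subject to:
    y1 + 2y3 + 2y4 >= 1
    y2 + 2y3 + 2y4 >= 2
    y1, y2, y3, y4 >= 0

Solving the primal: x* = (0, 6).
  primal value c^T x* = 12.
Solving the dual: y* = (0, 0, 0, 1).
  dual value b^T y* = 12.
Strong duality: c^T x* = b^T y*. Confirmed.

12


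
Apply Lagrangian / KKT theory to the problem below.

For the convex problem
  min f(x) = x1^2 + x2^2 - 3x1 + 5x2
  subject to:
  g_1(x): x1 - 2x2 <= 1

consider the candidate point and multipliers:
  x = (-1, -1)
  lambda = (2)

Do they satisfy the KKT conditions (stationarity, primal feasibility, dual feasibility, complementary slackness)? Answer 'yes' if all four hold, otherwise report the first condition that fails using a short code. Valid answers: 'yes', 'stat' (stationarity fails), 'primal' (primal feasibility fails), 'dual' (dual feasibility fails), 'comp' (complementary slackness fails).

Gradient of f: grad f(x) = Q x + c = (-5, 3)
Constraint values g_i(x) = a_i^T x - b_i:
  g_1((-1, -1)) = 0
Stationarity residual: grad f(x) + sum_i lambda_i a_i = (-3, -1)
  -> stationarity FAILS
Primal feasibility (all g_i <= 0): OK
Dual feasibility (all lambda_i >= 0): OK
Complementary slackness (lambda_i * g_i(x) = 0 for all i): OK

Verdict: the first failing condition is stationarity -> stat.

stat


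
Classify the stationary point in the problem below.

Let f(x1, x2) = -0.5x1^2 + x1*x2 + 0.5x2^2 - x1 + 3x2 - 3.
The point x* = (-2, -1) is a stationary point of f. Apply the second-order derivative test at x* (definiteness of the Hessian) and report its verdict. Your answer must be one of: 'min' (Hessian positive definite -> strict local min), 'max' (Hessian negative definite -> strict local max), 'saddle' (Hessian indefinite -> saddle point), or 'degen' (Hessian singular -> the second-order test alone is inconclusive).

Compute the Hessian H = grad^2 f:
  H = [[-1, 1], [1, 1]]
Verify stationarity: grad f(x*) = H x* + g = (0, 0).
Eigenvalues of H: -1.4142, 1.4142.
Eigenvalues have mixed signs, so H is indefinite -> x* is a saddle point.

saddle


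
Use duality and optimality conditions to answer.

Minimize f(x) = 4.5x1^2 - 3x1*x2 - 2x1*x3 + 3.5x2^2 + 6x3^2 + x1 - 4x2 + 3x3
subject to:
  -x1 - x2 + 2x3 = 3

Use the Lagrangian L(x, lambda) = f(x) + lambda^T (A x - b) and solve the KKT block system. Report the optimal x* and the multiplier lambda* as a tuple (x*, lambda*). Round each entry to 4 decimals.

Form the Lagrangian:
  L(x, lambda) = (1/2) x^T Q x + c^T x + lambda^T (A x - b)
Stationarity (grad_x L = 0): Q x + c + A^T lambda = 0.
Primal feasibility: A x = b.

This gives the KKT block system:
  [ Q   A^T ] [ x     ]   [-c ]
  [ A    0  ] [ lambda ] = [ b ]

Solving the linear system:
  x*      = (-0.9242, -0.7424, 0.6667)
  lambda* = (-6.4242)
  f(x*)   = 11.6591

x* = (-0.9242, -0.7424, 0.6667), lambda* = (-6.4242)


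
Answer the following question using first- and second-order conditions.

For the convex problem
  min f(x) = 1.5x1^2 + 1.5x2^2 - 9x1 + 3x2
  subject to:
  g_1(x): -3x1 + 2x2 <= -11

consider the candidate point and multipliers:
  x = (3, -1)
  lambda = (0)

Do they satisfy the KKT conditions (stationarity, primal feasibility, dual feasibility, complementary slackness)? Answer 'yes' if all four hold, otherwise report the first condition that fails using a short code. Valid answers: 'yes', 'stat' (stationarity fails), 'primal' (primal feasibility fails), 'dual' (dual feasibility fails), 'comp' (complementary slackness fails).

Gradient of f: grad f(x) = Q x + c = (0, 0)
Constraint values g_i(x) = a_i^T x - b_i:
  g_1((3, -1)) = 0
Stationarity residual: grad f(x) + sum_i lambda_i a_i = (0, 0)
  -> stationarity OK
Primal feasibility (all g_i <= 0): OK
Dual feasibility (all lambda_i >= 0): OK
Complementary slackness (lambda_i * g_i(x) = 0 for all i): OK

Verdict: yes, KKT holds.

yes


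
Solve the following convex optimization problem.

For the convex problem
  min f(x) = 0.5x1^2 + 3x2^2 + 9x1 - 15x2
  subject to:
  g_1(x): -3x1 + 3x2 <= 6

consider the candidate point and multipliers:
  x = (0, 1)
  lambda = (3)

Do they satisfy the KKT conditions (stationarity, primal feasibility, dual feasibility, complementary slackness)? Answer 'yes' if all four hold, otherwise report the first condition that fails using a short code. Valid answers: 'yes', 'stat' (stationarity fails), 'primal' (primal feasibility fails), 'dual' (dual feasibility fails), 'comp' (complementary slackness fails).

Gradient of f: grad f(x) = Q x + c = (9, -9)
Constraint values g_i(x) = a_i^T x - b_i:
  g_1((0, 1)) = -3
Stationarity residual: grad f(x) + sum_i lambda_i a_i = (0, 0)
  -> stationarity OK
Primal feasibility (all g_i <= 0): OK
Dual feasibility (all lambda_i >= 0): OK
Complementary slackness (lambda_i * g_i(x) = 0 for all i): FAILS

Verdict: the first failing condition is complementary_slackness -> comp.

comp


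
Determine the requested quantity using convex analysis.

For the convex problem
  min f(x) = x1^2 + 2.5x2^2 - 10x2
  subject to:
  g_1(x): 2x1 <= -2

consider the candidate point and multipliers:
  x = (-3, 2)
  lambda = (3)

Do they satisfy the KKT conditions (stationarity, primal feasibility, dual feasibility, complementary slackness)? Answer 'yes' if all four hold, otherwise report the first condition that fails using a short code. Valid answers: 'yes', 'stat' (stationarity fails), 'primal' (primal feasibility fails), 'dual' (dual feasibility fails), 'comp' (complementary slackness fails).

Gradient of f: grad f(x) = Q x + c = (-6, 0)
Constraint values g_i(x) = a_i^T x - b_i:
  g_1((-3, 2)) = -4
Stationarity residual: grad f(x) + sum_i lambda_i a_i = (0, 0)
  -> stationarity OK
Primal feasibility (all g_i <= 0): OK
Dual feasibility (all lambda_i >= 0): OK
Complementary slackness (lambda_i * g_i(x) = 0 for all i): FAILS

Verdict: the first failing condition is complementary_slackness -> comp.

comp


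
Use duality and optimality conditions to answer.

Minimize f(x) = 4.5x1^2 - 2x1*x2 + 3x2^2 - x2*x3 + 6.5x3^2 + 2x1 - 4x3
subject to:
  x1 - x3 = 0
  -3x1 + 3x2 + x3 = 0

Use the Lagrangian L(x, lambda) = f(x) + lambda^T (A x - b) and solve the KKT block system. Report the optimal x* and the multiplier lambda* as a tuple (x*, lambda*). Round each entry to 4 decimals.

Form the Lagrangian:
  L(x, lambda) = (1/2) x^T Q x + c^T x + lambda^T (A x - b)
Stationarity (grad_x L = 0): Q x + c + A^T lambda = 0.
Primal feasibility: A x = b.

This gives the KKT block system:
  [ Q   A^T ] [ x     ]   [-c ]
  [ A    0  ] [ lambda ] = [ b ]

Solving the linear system:
  x*      = (0.0968, 0.0645, 0.0968)
  lambda* = (-2.8387, -0.0323)
  f(x*)   = -0.0968

x* = (0.0968, 0.0645, 0.0968), lambda* = (-2.8387, -0.0323)


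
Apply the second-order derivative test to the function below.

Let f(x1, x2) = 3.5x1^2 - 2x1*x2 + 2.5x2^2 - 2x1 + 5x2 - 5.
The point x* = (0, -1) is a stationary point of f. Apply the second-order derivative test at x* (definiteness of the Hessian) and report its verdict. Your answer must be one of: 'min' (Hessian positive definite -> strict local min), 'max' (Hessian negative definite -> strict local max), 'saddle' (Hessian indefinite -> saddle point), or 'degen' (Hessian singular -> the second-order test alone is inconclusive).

Compute the Hessian H = grad^2 f:
  H = [[7, -2], [-2, 5]]
Verify stationarity: grad f(x*) = H x* + g = (0, 0).
Eigenvalues of H: 3.7639, 8.2361.
Both eigenvalues > 0, so H is positive definite -> x* is a strict local min.

min


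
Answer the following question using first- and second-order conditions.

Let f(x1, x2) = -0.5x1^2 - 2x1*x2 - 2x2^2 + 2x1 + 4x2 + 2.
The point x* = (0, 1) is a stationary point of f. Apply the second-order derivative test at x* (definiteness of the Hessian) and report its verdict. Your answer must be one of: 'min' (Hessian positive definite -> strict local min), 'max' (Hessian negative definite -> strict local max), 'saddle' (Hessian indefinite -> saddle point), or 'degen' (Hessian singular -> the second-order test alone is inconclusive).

Compute the Hessian H = grad^2 f:
  H = [[-1, -2], [-2, -4]]
Verify stationarity: grad f(x*) = H x* + g = (0, 0).
Eigenvalues of H: -5, 0.
H has a zero eigenvalue (singular; negative semidefinite but not definite), so H is neither positive definite, negative definite, nor indefinite. The second-order test alone is inconclusive -> degen.
(Indeed, f is constant along the null direction of H through x*, so x* is not a strict local extremum.)

degen


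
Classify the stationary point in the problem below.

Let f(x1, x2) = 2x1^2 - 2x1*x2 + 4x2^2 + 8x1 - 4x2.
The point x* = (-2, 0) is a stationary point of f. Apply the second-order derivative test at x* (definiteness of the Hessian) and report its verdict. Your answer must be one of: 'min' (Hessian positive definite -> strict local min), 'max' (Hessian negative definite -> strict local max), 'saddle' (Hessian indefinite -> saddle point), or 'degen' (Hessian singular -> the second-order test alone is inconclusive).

Compute the Hessian H = grad^2 f:
  H = [[4, -2], [-2, 8]]
Verify stationarity: grad f(x*) = H x* + g = (0, 0).
Eigenvalues of H: 3.1716, 8.8284.
Both eigenvalues > 0, so H is positive definite -> x* is a strict local min.

min


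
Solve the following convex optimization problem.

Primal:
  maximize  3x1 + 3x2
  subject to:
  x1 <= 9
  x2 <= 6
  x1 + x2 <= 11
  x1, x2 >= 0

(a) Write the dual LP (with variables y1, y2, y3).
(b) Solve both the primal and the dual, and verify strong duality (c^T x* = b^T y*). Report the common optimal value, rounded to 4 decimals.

The standard primal-dual pair for 'max c^T x s.t. A x <= b, x >= 0' is:
  Dual:  min b^T y  s.t.  A^T y >= c,  y >= 0.

So the dual LP is:
  minimize  9y1 + 6y2 + 11y3
  subject to:
    y1 + y3 >= 3
    y2 + y3 >= 3
    y1, y2, y3 >= 0

Solving the primal: x* = (5, 6).
  primal value c^T x* = 33.
Solving the dual: y* = (0, 0, 3).
  dual value b^T y* = 33.
Strong duality: c^T x* = b^T y*. Confirmed.

33


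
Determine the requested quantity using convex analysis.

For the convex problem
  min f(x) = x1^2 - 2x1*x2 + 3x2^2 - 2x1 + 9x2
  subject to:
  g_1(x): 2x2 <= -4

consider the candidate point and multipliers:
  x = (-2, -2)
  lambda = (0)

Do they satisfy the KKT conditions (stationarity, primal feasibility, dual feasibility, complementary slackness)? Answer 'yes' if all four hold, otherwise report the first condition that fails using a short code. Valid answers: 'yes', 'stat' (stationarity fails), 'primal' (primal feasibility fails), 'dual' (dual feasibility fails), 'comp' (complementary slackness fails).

Gradient of f: grad f(x) = Q x + c = (-2, 1)
Constraint values g_i(x) = a_i^T x - b_i:
  g_1((-2, -2)) = 0
Stationarity residual: grad f(x) + sum_i lambda_i a_i = (-2, 1)
  -> stationarity FAILS
Primal feasibility (all g_i <= 0): OK
Dual feasibility (all lambda_i >= 0): OK
Complementary slackness (lambda_i * g_i(x) = 0 for all i): OK

Verdict: the first failing condition is stationarity -> stat.

stat


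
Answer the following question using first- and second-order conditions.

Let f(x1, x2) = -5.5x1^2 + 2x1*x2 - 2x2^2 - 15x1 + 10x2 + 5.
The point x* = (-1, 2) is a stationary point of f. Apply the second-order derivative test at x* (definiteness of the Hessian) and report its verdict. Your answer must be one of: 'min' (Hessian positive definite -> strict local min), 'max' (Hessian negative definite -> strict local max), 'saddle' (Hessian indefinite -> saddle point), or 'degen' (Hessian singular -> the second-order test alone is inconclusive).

Compute the Hessian H = grad^2 f:
  H = [[-11, 2], [2, -4]]
Verify stationarity: grad f(x*) = H x* + g = (0, 0).
Eigenvalues of H: -11.5311, -3.4689.
Both eigenvalues < 0, so H is negative definite -> x* is a strict local max.

max


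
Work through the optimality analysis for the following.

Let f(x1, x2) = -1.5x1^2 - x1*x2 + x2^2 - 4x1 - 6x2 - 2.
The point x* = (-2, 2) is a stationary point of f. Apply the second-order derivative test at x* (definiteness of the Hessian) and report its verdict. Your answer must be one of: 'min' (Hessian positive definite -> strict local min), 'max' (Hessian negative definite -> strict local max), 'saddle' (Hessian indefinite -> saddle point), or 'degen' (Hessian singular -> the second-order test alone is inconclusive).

Compute the Hessian H = grad^2 f:
  H = [[-3, -1], [-1, 2]]
Verify stationarity: grad f(x*) = H x* + g = (0, 0).
Eigenvalues of H: -3.1926, 2.1926.
Eigenvalues have mixed signs, so H is indefinite -> x* is a saddle point.

saddle


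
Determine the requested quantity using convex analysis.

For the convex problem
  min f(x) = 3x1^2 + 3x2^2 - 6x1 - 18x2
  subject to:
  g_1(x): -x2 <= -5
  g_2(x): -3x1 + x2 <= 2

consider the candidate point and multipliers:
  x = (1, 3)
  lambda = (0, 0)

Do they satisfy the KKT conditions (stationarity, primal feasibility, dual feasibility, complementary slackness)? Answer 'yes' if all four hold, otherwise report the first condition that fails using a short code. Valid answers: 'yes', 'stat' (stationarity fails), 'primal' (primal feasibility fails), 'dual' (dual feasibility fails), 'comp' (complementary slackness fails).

Gradient of f: grad f(x) = Q x + c = (0, 0)
Constraint values g_i(x) = a_i^T x - b_i:
  g_1((1, 3)) = 2
  g_2((1, 3)) = -2
Stationarity residual: grad f(x) + sum_i lambda_i a_i = (0, 0)
  -> stationarity OK
Primal feasibility (all g_i <= 0): FAILS
Dual feasibility (all lambda_i >= 0): OK
Complementary slackness (lambda_i * g_i(x) = 0 for all i): OK

Verdict: the first failing condition is primal_feasibility -> primal.

primal


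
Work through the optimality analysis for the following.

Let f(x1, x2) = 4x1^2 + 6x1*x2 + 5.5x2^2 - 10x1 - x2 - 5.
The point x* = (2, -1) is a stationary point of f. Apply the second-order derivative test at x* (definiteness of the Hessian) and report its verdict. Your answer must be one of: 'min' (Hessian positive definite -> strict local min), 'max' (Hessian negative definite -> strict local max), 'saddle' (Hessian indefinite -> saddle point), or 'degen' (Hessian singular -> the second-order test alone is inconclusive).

Compute the Hessian H = grad^2 f:
  H = [[8, 6], [6, 11]]
Verify stationarity: grad f(x*) = H x* + g = (0, 0).
Eigenvalues of H: 3.3153, 15.6847.
Both eigenvalues > 0, so H is positive definite -> x* is a strict local min.

min


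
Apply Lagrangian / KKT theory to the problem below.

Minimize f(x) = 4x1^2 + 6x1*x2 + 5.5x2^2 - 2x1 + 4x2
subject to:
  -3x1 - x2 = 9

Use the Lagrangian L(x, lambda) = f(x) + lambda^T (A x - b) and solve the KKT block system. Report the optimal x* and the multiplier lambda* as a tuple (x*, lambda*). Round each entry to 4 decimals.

Form the Lagrangian:
  L(x, lambda) = (1/2) x^T Q x + c^T x + lambda^T (A x - b)
Stationarity (grad_x L = 0): Q x + c + A^T lambda = 0.
Primal feasibility: A x = b.

This gives the KKT block system:
  [ Q   A^T ] [ x     ]   [-c ]
  [ A    0  ] [ lambda ] = [ b ]

Solving the linear system:
  x*      = (-3.2254, 0.6761)
  lambda* = (-7.9155)
  f(x*)   = 40.1972

x* = (-3.2254, 0.6761), lambda* = (-7.9155)


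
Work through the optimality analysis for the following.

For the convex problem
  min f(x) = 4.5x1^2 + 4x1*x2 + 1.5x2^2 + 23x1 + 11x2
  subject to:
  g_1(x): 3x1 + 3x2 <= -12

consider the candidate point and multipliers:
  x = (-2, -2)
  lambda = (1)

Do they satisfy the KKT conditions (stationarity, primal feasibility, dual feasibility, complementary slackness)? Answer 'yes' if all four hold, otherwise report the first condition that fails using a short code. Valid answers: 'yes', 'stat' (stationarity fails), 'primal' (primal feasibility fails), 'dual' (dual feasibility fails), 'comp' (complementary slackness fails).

Gradient of f: grad f(x) = Q x + c = (-3, -3)
Constraint values g_i(x) = a_i^T x - b_i:
  g_1((-2, -2)) = 0
Stationarity residual: grad f(x) + sum_i lambda_i a_i = (0, 0)
  -> stationarity OK
Primal feasibility (all g_i <= 0): OK
Dual feasibility (all lambda_i >= 0): OK
Complementary slackness (lambda_i * g_i(x) = 0 for all i): OK

Verdict: yes, KKT holds.

yes


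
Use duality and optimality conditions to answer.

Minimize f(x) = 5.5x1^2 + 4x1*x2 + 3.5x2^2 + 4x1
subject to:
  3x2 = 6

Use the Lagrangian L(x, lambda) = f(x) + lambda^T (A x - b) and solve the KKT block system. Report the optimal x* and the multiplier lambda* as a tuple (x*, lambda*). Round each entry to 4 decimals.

Form the Lagrangian:
  L(x, lambda) = (1/2) x^T Q x + c^T x + lambda^T (A x - b)
Stationarity (grad_x L = 0): Q x + c + A^T lambda = 0.
Primal feasibility: A x = b.

This gives the KKT block system:
  [ Q   A^T ] [ x     ]   [-c ]
  [ A    0  ] [ lambda ] = [ b ]

Solving the linear system:
  x*      = (-1.0909, 2)
  lambda* = (-3.2121)
  f(x*)   = 7.4545

x* = (-1.0909, 2), lambda* = (-3.2121)


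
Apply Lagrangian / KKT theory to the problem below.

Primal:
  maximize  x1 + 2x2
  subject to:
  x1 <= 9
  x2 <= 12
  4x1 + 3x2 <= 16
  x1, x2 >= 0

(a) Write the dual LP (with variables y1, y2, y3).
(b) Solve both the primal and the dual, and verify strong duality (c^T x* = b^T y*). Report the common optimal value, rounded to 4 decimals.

The standard primal-dual pair for 'max c^T x s.t. A x <= b, x >= 0' is:
  Dual:  min b^T y  s.t.  A^T y >= c,  y >= 0.

So the dual LP is:
  minimize  9y1 + 12y2 + 16y3
  subject to:
    y1 + 4y3 >= 1
    y2 + 3y3 >= 2
    y1, y2, y3 >= 0

Solving the primal: x* = (0, 5.3333).
  primal value c^T x* = 10.6667.
Solving the dual: y* = (0, 0, 0.6667).
  dual value b^T y* = 10.6667.
Strong duality: c^T x* = b^T y*. Confirmed.

10.6667


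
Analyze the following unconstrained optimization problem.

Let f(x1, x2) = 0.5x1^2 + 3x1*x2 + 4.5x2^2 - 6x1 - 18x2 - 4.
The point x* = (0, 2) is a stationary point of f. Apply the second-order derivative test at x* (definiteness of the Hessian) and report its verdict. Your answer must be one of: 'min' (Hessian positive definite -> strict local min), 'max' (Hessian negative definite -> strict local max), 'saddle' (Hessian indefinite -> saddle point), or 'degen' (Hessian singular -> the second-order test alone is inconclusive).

Compute the Hessian H = grad^2 f:
  H = [[1, 3], [3, 9]]
Verify stationarity: grad f(x*) = H x* + g = (0, 0).
Eigenvalues of H: 0, 10.
H has a zero eigenvalue (singular; positive semidefinite but not definite), so H is neither positive definite, negative definite, nor indefinite. The second-order test alone is inconclusive -> degen.
(Indeed, f is constant along the null direction of H through x*, so x* is not a strict local extremum.)

degen


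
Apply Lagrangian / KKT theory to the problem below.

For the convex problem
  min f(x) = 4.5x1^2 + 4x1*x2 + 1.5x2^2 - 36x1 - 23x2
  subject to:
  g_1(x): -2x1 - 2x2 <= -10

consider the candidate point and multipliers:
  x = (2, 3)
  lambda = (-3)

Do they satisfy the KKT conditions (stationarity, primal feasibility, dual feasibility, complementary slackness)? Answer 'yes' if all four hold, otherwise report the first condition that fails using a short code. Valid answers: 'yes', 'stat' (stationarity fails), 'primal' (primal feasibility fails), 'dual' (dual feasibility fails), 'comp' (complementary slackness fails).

Gradient of f: grad f(x) = Q x + c = (-6, -6)
Constraint values g_i(x) = a_i^T x - b_i:
  g_1((2, 3)) = 0
Stationarity residual: grad f(x) + sum_i lambda_i a_i = (0, 0)
  -> stationarity OK
Primal feasibility (all g_i <= 0): OK
Dual feasibility (all lambda_i >= 0): FAILS
Complementary slackness (lambda_i * g_i(x) = 0 for all i): OK

Verdict: the first failing condition is dual_feasibility -> dual.

dual


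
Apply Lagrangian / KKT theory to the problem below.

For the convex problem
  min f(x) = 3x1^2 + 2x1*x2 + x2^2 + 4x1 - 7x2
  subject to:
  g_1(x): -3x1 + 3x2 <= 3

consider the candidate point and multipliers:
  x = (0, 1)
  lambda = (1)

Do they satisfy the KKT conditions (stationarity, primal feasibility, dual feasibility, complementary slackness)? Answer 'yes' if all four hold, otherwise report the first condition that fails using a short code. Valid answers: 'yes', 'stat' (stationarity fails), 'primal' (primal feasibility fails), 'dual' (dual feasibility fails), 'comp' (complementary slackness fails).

Gradient of f: grad f(x) = Q x + c = (6, -5)
Constraint values g_i(x) = a_i^T x - b_i:
  g_1((0, 1)) = 0
Stationarity residual: grad f(x) + sum_i lambda_i a_i = (3, -2)
  -> stationarity FAILS
Primal feasibility (all g_i <= 0): OK
Dual feasibility (all lambda_i >= 0): OK
Complementary slackness (lambda_i * g_i(x) = 0 for all i): OK

Verdict: the first failing condition is stationarity -> stat.

stat


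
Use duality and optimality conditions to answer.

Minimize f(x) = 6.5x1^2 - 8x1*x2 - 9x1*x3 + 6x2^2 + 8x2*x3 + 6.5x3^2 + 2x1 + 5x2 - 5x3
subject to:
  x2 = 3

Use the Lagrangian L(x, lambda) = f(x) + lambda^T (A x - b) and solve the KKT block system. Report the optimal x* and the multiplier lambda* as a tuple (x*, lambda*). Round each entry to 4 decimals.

Form the Lagrangian:
  L(x, lambda) = (1/2) x^T Q x + c^T x + lambda^T (A x - b)
Stationarity (grad_x L = 0): Q x + c + A^T lambda = 0.
Primal feasibility: A x = b.

This gives the KKT block system:
  [ Q   A^T ] [ x     ]   [-c ]
  [ A    0  ] [ lambda ] = [ b ]

Solving the linear system:
  x*      = (1.3068, 3, -0.5568)
  lambda* = (-26.0909)
  f(x*)   = 49.3352

x* = (1.3068, 3, -0.5568), lambda* = (-26.0909)


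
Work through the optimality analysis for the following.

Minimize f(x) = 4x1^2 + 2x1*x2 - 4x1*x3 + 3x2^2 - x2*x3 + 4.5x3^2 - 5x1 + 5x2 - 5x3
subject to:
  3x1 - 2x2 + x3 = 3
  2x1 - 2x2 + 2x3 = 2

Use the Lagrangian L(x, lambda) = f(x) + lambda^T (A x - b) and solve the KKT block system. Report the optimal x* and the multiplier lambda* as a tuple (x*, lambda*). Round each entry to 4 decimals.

Form the Lagrangian:
  L(x, lambda) = (1/2) x^T Q x + c^T x + lambda^T (A x - b)
Stationarity (grad_x L = 0): Q x + c + A^T lambda = 0.
Primal feasibility: A x = b.

This gives the KKT block system:
  [ Q   A^T ] [ x     ]   [-c ]
  [ A    0  ] [ lambda ] = [ b ]

Solving the linear system:
  x*      = (0.7838, -0.4324, -0.2162)
  lambda* = (-5.4595, 7.5541)
  f(x*)   = -1.8649

x* = (0.7838, -0.4324, -0.2162), lambda* = (-5.4595, 7.5541)


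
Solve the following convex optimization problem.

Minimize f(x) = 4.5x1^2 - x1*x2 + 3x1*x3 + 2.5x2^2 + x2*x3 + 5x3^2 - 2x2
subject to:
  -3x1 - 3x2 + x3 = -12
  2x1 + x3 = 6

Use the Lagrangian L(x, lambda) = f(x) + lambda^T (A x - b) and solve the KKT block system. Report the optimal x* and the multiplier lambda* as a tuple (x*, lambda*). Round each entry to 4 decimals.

Form the Lagrangian:
  L(x, lambda) = (1/2) x^T Q x + c^T x + lambda^T (A x - b)
Stationarity (grad_x L = 0): Q x + c + A^T lambda = 0.
Primal feasibility: A x = b.

This gives the KKT block system:
  [ Q   A^T ] [ x     ]   [-c ]
  [ A    0  ] [ lambda ] = [ b ]

Solving the linear system:
  x*      = (2.9015, 1.1642, 0.1971)
  lambda* = (0.3723, -12.2117)
  f(x*)   = 37.7044

x* = (2.9015, 1.1642, 0.1971), lambda* = (0.3723, -12.2117)


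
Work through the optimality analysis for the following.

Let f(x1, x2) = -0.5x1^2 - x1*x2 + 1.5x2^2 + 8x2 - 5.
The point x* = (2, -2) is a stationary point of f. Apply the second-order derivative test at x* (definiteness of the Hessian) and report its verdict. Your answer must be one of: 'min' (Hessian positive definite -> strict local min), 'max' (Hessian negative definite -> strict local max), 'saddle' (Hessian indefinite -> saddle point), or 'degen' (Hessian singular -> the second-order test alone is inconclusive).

Compute the Hessian H = grad^2 f:
  H = [[-1, -1], [-1, 3]]
Verify stationarity: grad f(x*) = H x* + g = (0, 0).
Eigenvalues of H: -1.2361, 3.2361.
Eigenvalues have mixed signs, so H is indefinite -> x* is a saddle point.

saddle


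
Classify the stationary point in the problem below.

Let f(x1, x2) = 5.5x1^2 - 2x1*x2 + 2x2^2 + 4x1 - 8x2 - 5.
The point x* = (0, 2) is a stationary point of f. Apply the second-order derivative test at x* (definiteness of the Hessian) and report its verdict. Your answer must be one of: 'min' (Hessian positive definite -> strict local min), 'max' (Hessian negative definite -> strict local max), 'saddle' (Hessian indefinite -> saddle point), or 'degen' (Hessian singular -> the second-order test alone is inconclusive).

Compute the Hessian H = grad^2 f:
  H = [[11, -2], [-2, 4]]
Verify stationarity: grad f(x*) = H x* + g = (0, 0).
Eigenvalues of H: 3.4689, 11.5311.
Both eigenvalues > 0, so H is positive definite -> x* is a strict local min.

min


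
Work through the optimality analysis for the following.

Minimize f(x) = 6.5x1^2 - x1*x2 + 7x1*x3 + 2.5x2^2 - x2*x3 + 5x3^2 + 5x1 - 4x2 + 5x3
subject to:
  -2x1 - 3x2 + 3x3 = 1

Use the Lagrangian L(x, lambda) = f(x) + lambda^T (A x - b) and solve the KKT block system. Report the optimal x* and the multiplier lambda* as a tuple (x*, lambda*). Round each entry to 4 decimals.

Form the Lagrangian:
  L(x, lambda) = (1/2) x^T Q x + c^T x + lambda^T (A x - b)
Stationarity (grad_x L = 0): Q x + c + A^T lambda = 0.
Primal feasibility: A x = b.

This gives the KKT block system:
  [ Q   A^T ] [ x     ]   [-c ]
  [ A    0  ] [ lambda ] = [ b ]

Solving the linear system:
  x*      = (-0.5857, 0.233, 0.1758)
  lambda* = (-0.8084)
  f(x*)   = -1.0866

x* = (-0.5857, 0.233, 0.1758), lambda* = (-0.8084)


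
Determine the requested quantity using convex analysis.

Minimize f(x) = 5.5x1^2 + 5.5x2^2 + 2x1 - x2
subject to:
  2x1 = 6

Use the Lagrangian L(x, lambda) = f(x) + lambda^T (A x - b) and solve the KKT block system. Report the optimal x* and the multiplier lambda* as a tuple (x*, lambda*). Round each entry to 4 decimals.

Form the Lagrangian:
  L(x, lambda) = (1/2) x^T Q x + c^T x + lambda^T (A x - b)
Stationarity (grad_x L = 0): Q x + c + A^T lambda = 0.
Primal feasibility: A x = b.

This gives the KKT block system:
  [ Q   A^T ] [ x     ]   [-c ]
  [ A    0  ] [ lambda ] = [ b ]

Solving the linear system:
  x*      = (3, 0.0909)
  lambda* = (-17.5)
  f(x*)   = 55.4545

x* = (3, 0.0909), lambda* = (-17.5)


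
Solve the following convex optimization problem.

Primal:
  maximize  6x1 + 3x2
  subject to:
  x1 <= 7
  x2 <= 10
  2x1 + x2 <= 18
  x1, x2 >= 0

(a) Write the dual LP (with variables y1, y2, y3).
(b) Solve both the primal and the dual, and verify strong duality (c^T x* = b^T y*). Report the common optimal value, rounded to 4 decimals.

The standard primal-dual pair for 'max c^T x s.t. A x <= b, x >= 0' is:
  Dual:  min b^T y  s.t.  A^T y >= c,  y >= 0.

So the dual LP is:
  minimize  7y1 + 10y2 + 18y3
  subject to:
    y1 + 2y3 >= 6
    y2 + y3 >= 3
    y1, y2, y3 >= 0

Solving the primal: x* = (4, 10).
  primal value c^T x* = 54.
Solving the dual: y* = (0, 0, 3).
  dual value b^T y* = 54.
Strong duality: c^T x* = b^T y*. Confirmed.

54


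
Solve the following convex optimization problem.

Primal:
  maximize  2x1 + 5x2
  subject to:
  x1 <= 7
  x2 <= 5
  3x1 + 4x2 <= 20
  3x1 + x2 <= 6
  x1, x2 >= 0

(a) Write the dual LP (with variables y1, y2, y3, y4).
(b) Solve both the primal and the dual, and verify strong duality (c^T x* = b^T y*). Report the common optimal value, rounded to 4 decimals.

The standard primal-dual pair for 'max c^T x s.t. A x <= b, x >= 0' is:
  Dual:  min b^T y  s.t.  A^T y >= c,  y >= 0.

So the dual LP is:
  minimize  7y1 + 5y2 + 20y3 + 6y4
  subject to:
    y1 + 3y3 + 3y4 >= 2
    y2 + 4y3 + y4 >= 5
    y1, y2, y3, y4 >= 0

Solving the primal: x* = (0, 5).
  primal value c^T x* = 25.
Solving the dual: y* = (0, 2.3333, 0.6667, 0).
  dual value b^T y* = 25.
Strong duality: c^T x* = b^T y*. Confirmed.

25


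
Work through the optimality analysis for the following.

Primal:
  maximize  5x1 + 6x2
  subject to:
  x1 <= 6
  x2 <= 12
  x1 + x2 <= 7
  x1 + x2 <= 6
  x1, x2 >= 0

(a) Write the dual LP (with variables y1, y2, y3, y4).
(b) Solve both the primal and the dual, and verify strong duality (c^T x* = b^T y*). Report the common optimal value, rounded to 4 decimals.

The standard primal-dual pair for 'max c^T x s.t. A x <= b, x >= 0' is:
  Dual:  min b^T y  s.t.  A^T y >= c,  y >= 0.

So the dual LP is:
  minimize  6y1 + 12y2 + 7y3 + 6y4
  subject to:
    y1 + y3 + y4 >= 5
    y2 + y3 + y4 >= 6
    y1, y2, y3, y4 >= 0

Solving the primal: x* = (0, 6).
  primal value c^T x* = 36.
Solving the dual: y* = (0, 0, 0, 6).
  dual value b^T y* = 36.
Strong duality: c^T x* = b^T y*. Confirmed.

36


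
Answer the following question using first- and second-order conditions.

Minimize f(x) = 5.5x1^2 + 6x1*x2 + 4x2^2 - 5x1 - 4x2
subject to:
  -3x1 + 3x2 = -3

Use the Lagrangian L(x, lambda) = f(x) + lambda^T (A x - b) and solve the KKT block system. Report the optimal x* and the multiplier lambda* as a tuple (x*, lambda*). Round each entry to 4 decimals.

Form the Lagrangian:
  L(x, lambda) = (1/2) x^T Q x + c^T x + lambda^T (A x - b)
Stationarity (grad_x L = 0): Q x + c + A^T lambda = 0.
Primal feasibility: A x = b.

This gives the KKT block system:
  [ Q   A^T ] [ x     ]   [-c ]
  [ A    0  ] [ lambda ] = [ b ]

Solving the linear system:
  x*      = (0.7419, -0.2581)
  lambda* = (0.5376)
  f(x*)   = -0.5323

x* = (0.7419, -0.2581), lambda* = (0.5376)


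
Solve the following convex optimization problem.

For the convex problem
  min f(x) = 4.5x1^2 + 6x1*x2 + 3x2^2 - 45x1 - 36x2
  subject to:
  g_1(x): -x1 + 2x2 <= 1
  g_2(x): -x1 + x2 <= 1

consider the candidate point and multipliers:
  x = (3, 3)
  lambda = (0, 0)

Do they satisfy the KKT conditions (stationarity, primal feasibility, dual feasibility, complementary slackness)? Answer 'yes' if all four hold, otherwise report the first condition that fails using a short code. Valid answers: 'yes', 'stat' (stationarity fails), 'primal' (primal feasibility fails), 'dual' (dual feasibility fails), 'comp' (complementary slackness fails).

Gradient of f: grad f(x) = Q x + c = (0, 0)
Constraint values g_i(x) = a_i^T x - b_i:
  g_1((3, 3)) = 2
  g_2((3, 3)) = -1
Stationarity residual: grad f(x) + sum_i lambda_i a_i = (0, 0)
  -> stationarity OK
Primal feasibility (all g_i <= 0): FAILS
Dual feasibility (all lambda_i >= 0): OK
Complementary slackness (lambda_i * g_i(x) = 0 for all i): OK

Verdict: the first failing condition is primal_feasibility -> primal.

primal


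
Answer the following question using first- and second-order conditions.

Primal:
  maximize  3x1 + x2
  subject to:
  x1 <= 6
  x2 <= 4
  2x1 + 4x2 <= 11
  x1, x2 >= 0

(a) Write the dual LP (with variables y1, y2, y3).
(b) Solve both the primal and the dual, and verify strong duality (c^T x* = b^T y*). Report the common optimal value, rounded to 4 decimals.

The standard primal-dual pair for 'max c^T x s.t. A x <= b, x >= 0' is:
  Dual:  min b^T y  s.t.  A^T y >= c,  y >= 0.

So the dual LP is:
  minimize  6y1 + 4y2 + 11y3
  subject to:
    y1 + 2y3 >= 3
    y2 + 4y3 >= 1
    y1, y2, y3 >= 0

Solving the primal: x* = (5.5, 0).
  primal value c^T x* = 16.5.
Solving the dual: y* = (0, 0, 1.5).
  dual value b^T y* = 16.5.
Strong duality: c^T x* = b^T y*. Confirmed.

16.5


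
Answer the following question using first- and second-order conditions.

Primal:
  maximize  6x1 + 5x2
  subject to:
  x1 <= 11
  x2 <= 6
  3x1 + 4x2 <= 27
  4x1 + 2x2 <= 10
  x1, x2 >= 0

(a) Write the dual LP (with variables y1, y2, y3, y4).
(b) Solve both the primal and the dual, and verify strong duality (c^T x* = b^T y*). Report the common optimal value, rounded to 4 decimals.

The standard primal-dual pair for 'max c^T x s.t. A x <= b, x >= 0' is:
  Dual:  min b^T y  s.t.  A^T y >= c,  y >= 0.

So the dual LP is:
  minimize  11y1 + 6y2 + 27y3 + 10y4
  subject to:
    y1 + 3y3 + 4y4 >= 6
    y2 + 4y3 + 2y4 >= 5
    y1, y2, y3, y4 >= 0

Solving the primal: x* = (0, 5).
  primal value c^T x* = 25.
Solving the dual: y* = (0, 0, 0, 2.5).
  dual value b^T y* = 25.
Strong duality: c^T x* = b^T y*. Confirmed.

25


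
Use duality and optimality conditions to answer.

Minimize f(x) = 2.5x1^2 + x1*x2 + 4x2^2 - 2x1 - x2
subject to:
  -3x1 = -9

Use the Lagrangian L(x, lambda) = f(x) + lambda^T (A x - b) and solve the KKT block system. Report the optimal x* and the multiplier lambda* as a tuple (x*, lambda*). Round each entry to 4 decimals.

Form the Lagrangian:
  L(x, lambda) = (1/2) x^T Q x + c^T x + lambda^T (A x - b)
Stationarity (grad_x L = 0): Q x + c + A^T lambda = 0.
Primal feasibility: A x = b.

This gives the KKT block system:
  [ Q   A^T ] [ x     ]   [-c ]
  [ A    0  ] [ lambda ] = [ b ]

Solving the linear system:
  x*      = (3, -0.25)
  lambda* = (4.25)
  f(x*)   = 16.25

x* = (3, -0.25), lambda* = (4.25)


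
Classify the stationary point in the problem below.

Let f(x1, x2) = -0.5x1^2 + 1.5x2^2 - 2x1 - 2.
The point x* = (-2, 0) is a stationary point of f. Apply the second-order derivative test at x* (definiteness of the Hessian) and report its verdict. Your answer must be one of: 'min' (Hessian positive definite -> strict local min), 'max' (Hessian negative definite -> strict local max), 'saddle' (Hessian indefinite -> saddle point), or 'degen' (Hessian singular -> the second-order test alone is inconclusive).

Compute the Hessian H = grad^2 f:
  H = [[-1, 0], [0, 3]]
Verify stationarity: grad f(x*) = H x* + g = (0, 0).
Eigenvalues of H: -1, 3.
Eigenvalues have mixed signs, so H is indefinite -> x* is a saddle point.

saddle


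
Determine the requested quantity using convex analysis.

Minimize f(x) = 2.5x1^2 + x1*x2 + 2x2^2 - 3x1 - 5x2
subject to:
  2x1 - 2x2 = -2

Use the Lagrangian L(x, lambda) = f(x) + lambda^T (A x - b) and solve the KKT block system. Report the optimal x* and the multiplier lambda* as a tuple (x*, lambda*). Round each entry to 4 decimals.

Form the Lagrangian:
  L(x, lambda) = (1/2) x^T Q x + c^T x + lambda^T (A x - b)
Stationarity (grad_x L = 0): Q x + c + A^T lambda = 0.
Primal feasibility: A x = b.

This gives the KKT block system:
  [ Q   A^T ] [ x     ]   [-c ]
  [ A    0  ] [ lambda ] = [ b ]

Solving the linear system:
  x*      = (0.2727, 1.2727)
  lambda* = (0.1818)
  f(x*)   = -3.4091

x* = (0.2727, 1.2727), lambda* = (0.1818)


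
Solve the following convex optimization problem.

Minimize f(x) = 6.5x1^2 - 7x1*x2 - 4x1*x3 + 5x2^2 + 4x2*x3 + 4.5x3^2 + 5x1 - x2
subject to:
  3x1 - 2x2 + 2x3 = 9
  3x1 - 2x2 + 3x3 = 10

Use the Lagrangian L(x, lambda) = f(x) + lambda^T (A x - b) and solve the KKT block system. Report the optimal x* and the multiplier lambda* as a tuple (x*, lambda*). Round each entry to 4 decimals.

Form the Lagrangian:
  L(x, lambda) = (1/2) x^T Q x + c^T x + lambda^T (A x - b)
Stationarity (grad_x L = 0): Q x + c + A^T lambda = 0.
Primal feasibility: A x = b.

This gives the KKT block system:
  [ Q   A^T ] [ x     ]   [-c ]
  [ A    0  ] [ lambda ] = [ b ]

Solving the linear system:
  x*      = (1.5517, -1.1724, 1)
  lambda* = (-31.2759, 21.4828)
  f(x*)   = 37.7931

x* = (1.5517, -1.1724, 1), lambda* = (-31.2759, 21.4828)


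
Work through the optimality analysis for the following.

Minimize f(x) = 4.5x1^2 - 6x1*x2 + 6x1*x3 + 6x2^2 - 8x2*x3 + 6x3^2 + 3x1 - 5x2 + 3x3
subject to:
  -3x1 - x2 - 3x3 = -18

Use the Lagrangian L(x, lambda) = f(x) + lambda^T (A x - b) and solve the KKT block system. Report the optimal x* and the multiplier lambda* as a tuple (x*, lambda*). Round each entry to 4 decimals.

Form the Lagrangian:
  L(x, lambda) = (1/2) x^T Q x + c^T x + lambda^T (A x - b)
Stationarity (grad_x L = 0): Q x + c + A^T lambda = 0.
Primal feasibility: A x = b.

This gives the KKT block system:
  [ Q   A^T ] [ x     ]   [-c ]
  [ A    0  ] [ lambda ] = [ b ]

Solving the linear system:
  x*      = (2.3684, 3.6711, 2.4079)
  lambda* = (5.5789)
  f(x*)   = 48.1974

x* = (2.3684, 3.6711, 2.4079), lambda* = (5.5789)
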